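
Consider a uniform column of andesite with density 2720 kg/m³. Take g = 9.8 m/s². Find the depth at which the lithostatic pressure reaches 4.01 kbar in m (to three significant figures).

15000 m

h = P/(ρg) = 4.01 kbar / (2720 kg/m³ × 9.8 m/s²) = 4.010×10^8 Pa / 26656 Pa/m = 15044 m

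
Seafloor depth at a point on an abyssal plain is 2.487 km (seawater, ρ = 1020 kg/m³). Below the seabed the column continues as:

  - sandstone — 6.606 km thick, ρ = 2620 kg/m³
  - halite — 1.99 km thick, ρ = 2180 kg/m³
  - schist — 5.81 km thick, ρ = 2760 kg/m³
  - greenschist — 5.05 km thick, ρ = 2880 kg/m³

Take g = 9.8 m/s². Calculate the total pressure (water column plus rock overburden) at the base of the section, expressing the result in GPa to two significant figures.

0.54 GPa

seawater: 1020 kg/m³ × 9.8 m/s² × 2487 m = 2.486×10^7 Pa = 0.02486 GPa
sandstone: 2620 kg/m³ × 9.8 m/s² × 6606 m = 1.696×10^8 Pa = 0.1696 GPa
halite: 2180 kg/m³ × 9.8 m/s² × 1990 m = 4.251×10^7 Pa = 0.04251 GPa
schist: 2760 kg/m³ × 9.8 m/s² × 5810 m = 1.571×10^8 Pa = 0.1571 GPa
greenschist: 2880 kg/m³ × 9.8 m/s² × 5050 m = 1.425×10^8 Pa = 0.1425 GPa
Total = 0.02486 + 0.1696 + 0.04251 + 0.1571 + 0.1425 = 0.53667 GPa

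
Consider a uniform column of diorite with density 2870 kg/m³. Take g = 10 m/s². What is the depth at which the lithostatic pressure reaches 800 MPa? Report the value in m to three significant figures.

27900 m

h = P/(ρg) = 800 MPa / (2870 kg/m³ × 10 m/s²) = 8.000×10^8 Pa / 28700 Pa/m = 27875 m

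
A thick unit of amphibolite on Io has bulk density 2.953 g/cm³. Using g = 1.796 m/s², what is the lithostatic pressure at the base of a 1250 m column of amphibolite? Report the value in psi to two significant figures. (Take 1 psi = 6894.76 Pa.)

960 psi

amphibolite: 2953 kg/m³ × 1.796 m/s² × 1250 m = 6.629×10^6 Pa = 961.5 psi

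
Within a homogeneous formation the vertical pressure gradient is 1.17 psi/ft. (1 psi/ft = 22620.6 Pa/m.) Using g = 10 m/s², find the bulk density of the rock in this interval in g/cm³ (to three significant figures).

ρ = (dP/dz)/g = 1.17 psi/ft / 10 m/s² = 26466 Pa/m / 10 m/s² = 2646.6 kg/m³
= 2.647 g/cm³

2.65 g/cm³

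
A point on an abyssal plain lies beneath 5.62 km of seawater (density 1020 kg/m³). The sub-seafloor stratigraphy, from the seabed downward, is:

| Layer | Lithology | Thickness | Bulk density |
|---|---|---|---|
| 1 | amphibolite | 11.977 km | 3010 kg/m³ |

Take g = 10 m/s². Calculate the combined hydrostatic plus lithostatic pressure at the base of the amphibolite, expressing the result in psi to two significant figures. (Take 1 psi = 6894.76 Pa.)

61000 psi

seawater: 1020 kg/m³ × 10 m/s² × 5620 m = 5.732×10^7 Pa = 8314 psi
amphibolite: 3010 kg/m³ × 10 m/s² × 11977 m = 3.605×10^8 Pa = 52287 psi
Total = 8314 + 52287 = 60601 psi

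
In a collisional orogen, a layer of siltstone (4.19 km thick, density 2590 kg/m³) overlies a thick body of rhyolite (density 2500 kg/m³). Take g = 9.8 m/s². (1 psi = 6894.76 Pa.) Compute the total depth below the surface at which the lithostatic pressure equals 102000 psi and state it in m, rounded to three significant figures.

28600 m

Pressure at base of upper layers: 2590×9.8×4190 = 1.064×10^8 Pa = 15425 psi
Remaining pressure to be supplied by rhyolite: 7.033×10^8 − 1.064×10^8 = 5.969×10^8 Pa
Additional depth in rhyolite = 5.969×10^8 Pa / (2500 kg/m³ × 9.8 m/s²) = 24364 m
Total depth = 4190 m + 24364 m = 28554 m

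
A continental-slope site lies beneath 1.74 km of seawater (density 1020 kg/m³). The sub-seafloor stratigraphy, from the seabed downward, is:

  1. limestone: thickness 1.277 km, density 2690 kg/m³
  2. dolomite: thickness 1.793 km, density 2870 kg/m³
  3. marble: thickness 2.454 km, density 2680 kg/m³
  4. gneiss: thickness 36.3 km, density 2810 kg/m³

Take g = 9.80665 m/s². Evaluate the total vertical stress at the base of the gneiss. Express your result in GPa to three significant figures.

1.17 GPa

seawater: 1020 kg/m³ × 9.80665 m/s² × 1740 m = 1.740×10^7 Pa = 0.01740 GPa
limestone: 2690 kg/m³ × 9.80665 m/s² × 1277 m = 3.369×10^7 Pa = 0.03369 GPa
dolomite: 2870 kg/m³ × 9.80665 m/s² × 1793 m = 5.046×10^7 Pa = 0.05046 GPa
marble: 2680 kg/m³ × 9.80665 m/s² × 2454 m = 6.450×10^7 Pa = 0.06450 GPa
gneiss: 2810 kg/m³ × 9.80665 m/s² × 36300 m = 1.000×10^9 Pa = 1.000 GPa
Total = 0.01740 + 0.03369 + 0.05046 + 0.06450 + 1.000 = 1.1664 GPa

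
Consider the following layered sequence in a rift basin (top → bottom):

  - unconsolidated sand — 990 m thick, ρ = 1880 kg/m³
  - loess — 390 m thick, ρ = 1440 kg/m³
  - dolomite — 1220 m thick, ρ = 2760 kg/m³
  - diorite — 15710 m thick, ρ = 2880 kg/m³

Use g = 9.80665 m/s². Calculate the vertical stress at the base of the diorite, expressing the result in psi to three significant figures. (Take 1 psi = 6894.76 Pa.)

72600 psi

unconsolidated sand: 1880 kg/m³ × 9.80665 m/s² × 990 m = 1.825×10^7 Pa = 2647 psi
loess: 1440 kg/m³ × 9.80665 m/s² × 390 m = 5.507×10^6 Pa = 798.8 psi
dolomite: 2760 kg/m³ × 9.80665 m/s² × 1220 m = 3.302×10^7 Pa = 4789 psi
diorite: 2880 kg/m³ × 9.80665 m/s² × 15710 m = 4.437×10^8 Pa = 64353 psi
Total = 2647 + 798.8 + 4789 + 64353 = 72589 psi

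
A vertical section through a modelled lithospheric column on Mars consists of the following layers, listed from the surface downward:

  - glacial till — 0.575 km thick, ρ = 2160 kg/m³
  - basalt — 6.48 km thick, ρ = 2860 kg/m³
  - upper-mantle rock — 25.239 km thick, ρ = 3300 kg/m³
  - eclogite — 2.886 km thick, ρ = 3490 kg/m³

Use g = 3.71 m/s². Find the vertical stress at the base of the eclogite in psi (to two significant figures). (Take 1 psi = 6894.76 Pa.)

glacial till: 2160 kg/m³ × 3.71 m/s² × 575 m = 4.608×10^6 Pa = 668.3 psi
basalt: 2860 kg/m³ × 3.71 m/s² × 6480 m = 6.876×10^7 Pa = 9972 psi
upper-mantle rock: 3300 kg/m³ × 3.71 m/s² × 25239 m = 3.090×10^8 Pa = 44817 psi
eclogite: 3490 kg/m³ × 3.71 m/s² × 2886 m = 3.737×10^7 Pa = 5420 psi
Total = 668.3 + 9972 + 44817 + 5420 = 60877 psi

61000 psi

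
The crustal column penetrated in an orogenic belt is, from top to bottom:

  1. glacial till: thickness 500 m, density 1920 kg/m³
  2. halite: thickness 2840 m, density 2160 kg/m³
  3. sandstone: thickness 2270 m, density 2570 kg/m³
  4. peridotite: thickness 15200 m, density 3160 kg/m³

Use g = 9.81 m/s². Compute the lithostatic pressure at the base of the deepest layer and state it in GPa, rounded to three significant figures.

0.598 GPa

glacial till: 1920 kg/m³ × 9.81 m/s² × 500 m = 9.418×10^6 Pa = 9.418×10^-3 GPa
halite: 2160 kg/m³ × 9.81 m/s² × 2840 m = 6.018×10^7 Pa = 0.06018 GPa
sandstone: 2570 kg/m³ × 9.81 m/s² × 2270 m = 5.723×10^7 Pa = 0.05723 GPa
peridotite: 3160 kg/m³ × 9.81 m/s² × 15200 m = 4.712×10^8 Pa = 0.4712 GPa
Total = 9.418×10^-3 + 0.06018 + 0.05723 + 0.4712 = 0.59802 GPa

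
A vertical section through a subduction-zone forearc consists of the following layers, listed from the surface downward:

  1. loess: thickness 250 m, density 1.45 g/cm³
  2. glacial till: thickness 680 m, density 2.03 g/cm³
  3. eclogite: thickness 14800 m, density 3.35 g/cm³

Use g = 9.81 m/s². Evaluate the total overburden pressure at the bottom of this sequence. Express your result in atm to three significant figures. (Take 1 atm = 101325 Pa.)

4970 atm

loess: 1450 kg/m³ × 9.81 m/s² × 250 m = 3.556×10^6 Pa = 35.10 atm
glacial till: 2030 kg/m³ × 9.81 m/s² × 680 m = 1.354×10^7 Pa = 133.6 atm
eclogite: 3350 kg/m³ × 9.81 m/s² × 14800 m = 4.864×10^8 Pa = 4800 atm
Total = 35.10 + 133.6 + 4800 = 4968.9 atm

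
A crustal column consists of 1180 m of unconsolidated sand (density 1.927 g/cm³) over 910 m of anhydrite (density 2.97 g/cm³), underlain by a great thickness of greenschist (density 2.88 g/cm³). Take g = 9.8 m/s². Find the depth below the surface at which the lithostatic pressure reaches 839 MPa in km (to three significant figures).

30.1 km

Pressure at base of upper layers: 1927×9.8×1180 + 2970×9.8×910 = 4.877×10^7 Pa = 48.77 MPa
Remaining pressure to be supplied by greenschist: 8.390×10^8 − 4.877×10^7 = 7.902×10^8 Pa
Additional depth in greenschist = 7.902×10^8 Pa / (2880 kg/m³ × 9.8 m/s²) = 27999 m
Total depth = 2090 m + 27999 m = 30089 m
= 30.089 km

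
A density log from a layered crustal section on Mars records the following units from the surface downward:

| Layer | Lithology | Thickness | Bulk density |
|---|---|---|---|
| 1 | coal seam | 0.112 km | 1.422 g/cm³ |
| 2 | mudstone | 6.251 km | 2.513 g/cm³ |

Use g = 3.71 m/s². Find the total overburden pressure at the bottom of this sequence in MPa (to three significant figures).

coal seam: 1422 kg/m³ × 3.71 m/s² × 112 m = 5.909×10^5 Pa = 0.5909 MPa
mudstone: 2513 kg/m³ × 3.71 m/s² × 6251 m = 5.828×10^7 Pa = 58.28 MPa
Total = 0.5909 + 58.28 = 58.870 MPa

58.9 MPa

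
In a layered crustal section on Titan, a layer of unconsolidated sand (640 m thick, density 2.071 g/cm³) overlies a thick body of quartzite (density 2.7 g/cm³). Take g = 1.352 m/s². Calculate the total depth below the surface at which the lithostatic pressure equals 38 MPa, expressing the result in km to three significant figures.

10.6 km

Pressure at base of upper layers: 2071×1.352×640 = 1.792×10^6 Pa = 1.792 MPa
Remaining pressure to be supplied by quartzite: 3.800×10^7 − 1.792×10^6 = 3.621×10^7 Pa
Additional depth in quartzite = 3.621×10^7 Pa / (2700 kg/m³ × 1.352 m/s²) = 9918.9 m
Total depth = 640 m + 9918.9 m = 10559 m
= 10.559 km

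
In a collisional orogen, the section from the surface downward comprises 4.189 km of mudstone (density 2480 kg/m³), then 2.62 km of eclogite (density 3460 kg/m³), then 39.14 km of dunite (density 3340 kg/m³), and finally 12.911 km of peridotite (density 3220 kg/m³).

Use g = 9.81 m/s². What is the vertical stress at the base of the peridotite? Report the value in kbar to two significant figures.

mudstone: 2480 kg/m³ × 9.81 m/s² × 4189 m = 1.019×10^8 Pa = 1.019 kbar
eclogite: 3460 kg/m³ × 9.81 m/s² × 2620 m = 8.893×10^7 Pa = 0.8893 kbar
dunite: 3340 kg/m³ × 9.81 m/s² × 39140 m = 1.282×10^9 Pa = 12.82 kbar
peridotite: 3220 kg/m³ × 9.81 m/s² × 12911 m = 4.078×10^8 Pa = 4.078 kbar
Total = 1.019 + 0.8893 + 12.82 + 4.078 = 18.811 kbar

19 kbar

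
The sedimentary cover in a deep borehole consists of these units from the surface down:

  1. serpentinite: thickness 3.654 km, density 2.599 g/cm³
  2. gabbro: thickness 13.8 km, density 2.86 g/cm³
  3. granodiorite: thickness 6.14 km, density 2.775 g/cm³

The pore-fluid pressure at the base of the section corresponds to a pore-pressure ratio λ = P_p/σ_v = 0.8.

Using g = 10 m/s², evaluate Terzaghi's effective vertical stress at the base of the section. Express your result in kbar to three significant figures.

1.32 kbar

Overburden (lithostatic) stress σ_v:
serpentinite: 2599 kg/m³ × 10 m/s² × 3654 m = 9.497×10^7 Pa = 94.97 MPa
gabbro: 2860 kg/m³ × 10 m/s² × 13800 m = 3.947×10^8 Pa = 394.7 MPa
granodiorite: 2775 kg/m³ × 10 m/s² × 6140 m = 1.704×10^8 Pa = 170.4 MPa
Total = 94.97 + 394.7 + 170.4 = 660.03 MPa
Pore pressure P_p = λ·σ_v = 0.8 × 660.0 MPa = 528.0 MPa
Effective stress σ' = σ_v − P_p = 660.0 − 528.0 = 132.01 MPa = 1.3201 kbar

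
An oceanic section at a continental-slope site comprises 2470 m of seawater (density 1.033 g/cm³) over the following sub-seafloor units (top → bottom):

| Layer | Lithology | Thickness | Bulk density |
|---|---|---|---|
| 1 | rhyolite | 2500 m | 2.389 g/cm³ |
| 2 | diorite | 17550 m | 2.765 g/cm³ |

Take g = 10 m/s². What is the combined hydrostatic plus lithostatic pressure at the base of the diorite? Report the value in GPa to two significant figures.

seawater: 1033 kg/m³ × 10 m/s² × 2470 m = 2.552×10^7 Pa = 0.02552 GPa
rhyolite: 2389 kg/m³ × 10 m/s² × 2500 m = 5.973×10^7 Pa = 0.05973 GPa
diorite: 2765 kg/m³ × 10 m/s² × 17550 m = 4.853×10^8 Pa = 0.4853 GPa
Total = 0.02552 + 0.05973 + 0.4853 = 0.57050 GPa

0.57 GPa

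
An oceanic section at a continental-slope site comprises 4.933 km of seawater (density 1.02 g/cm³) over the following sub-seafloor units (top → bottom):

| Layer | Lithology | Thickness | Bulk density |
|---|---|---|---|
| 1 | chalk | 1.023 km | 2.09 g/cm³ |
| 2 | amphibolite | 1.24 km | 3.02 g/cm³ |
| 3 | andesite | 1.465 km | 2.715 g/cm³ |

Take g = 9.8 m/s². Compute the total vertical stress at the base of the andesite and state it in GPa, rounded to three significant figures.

seawater: 1020 kg/m³ × 9.8 m/s² × 4933 m = 4.931×10^7 Pa = 0.04931 GPa
chalk: 2090 kg/m³ × 9.8 m/s² × 1023 m = 2.095×10^7 Pa = 0.02095 GPa
amphibolite: 3020 kg/m³ × 9.8 m/s² × 1240 m = 3.670×10^7 Pa = 0.03670 GPa
andesite: 2715 kg/m³ × 9.8 m/s² × 1465 m = 3.898×10^7 Pa = 0.03898 GPa
Total = 0.04931 + 0.02095 + 0.03670 + 0.03898 = 0.14594 GPa

0.146 GPa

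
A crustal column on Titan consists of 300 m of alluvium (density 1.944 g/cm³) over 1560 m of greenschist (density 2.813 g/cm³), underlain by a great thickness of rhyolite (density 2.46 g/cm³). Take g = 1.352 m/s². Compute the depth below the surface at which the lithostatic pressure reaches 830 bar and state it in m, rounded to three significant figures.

Pressure at base of upper layers: 1944×1.352×300 + 2813×1.352×1560 = 6.721×10^6 Pa = 67.21 bar
Remaining pressure to be supplied by rhyolite: 8.300×10^7 − 6.721×10^6 = 7.628×10^7 Pa
Additional depth in rhyolite = 7.628×10^7 Pa / (2460 kg/m³ × 1.352 m/s²) = 22935 m
Total depth = 1860 m + 22935 m = 24795 m

24800 m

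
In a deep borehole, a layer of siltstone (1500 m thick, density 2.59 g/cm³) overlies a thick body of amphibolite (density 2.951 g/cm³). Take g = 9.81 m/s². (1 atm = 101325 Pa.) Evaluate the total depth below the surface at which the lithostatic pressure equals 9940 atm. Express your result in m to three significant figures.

35000 m

Pressure at base of upper layers: 2590×9.81×1500 = 3.811×10^7 Pa = 376.1 atm
Remaining pressure to be supplied by amphibolite: 1.007×10^9 − 3.811×10^7 = 9.691×10^8 Pa
Additional depth in amphibolite = 9.691×10^8 Pa / (2951 kg/m³ × 9.81 m/s²) = 33474 m
Total depth = 1500 m + 33474 m = 34974 m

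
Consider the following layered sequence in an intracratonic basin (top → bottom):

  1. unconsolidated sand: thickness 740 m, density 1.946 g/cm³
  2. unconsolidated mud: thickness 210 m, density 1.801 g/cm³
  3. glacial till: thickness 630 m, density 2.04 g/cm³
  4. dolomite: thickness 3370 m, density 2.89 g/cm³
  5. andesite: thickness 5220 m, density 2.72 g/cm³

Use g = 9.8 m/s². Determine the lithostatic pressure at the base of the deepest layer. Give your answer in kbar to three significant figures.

2.65 kbar

unconsolidated sand: 1946 kg/m³ × 9.8 m/s² × 740 m = 1.411×10^7 Pa = 0.1411 kbar
unconsolidated mud: 1801 kg/m³ × 9.8 m/s² × 210 m = 3.706×10^6 Pa = 0.03706 kbar
glacial till: 2040 kg/m³ × 9.8 m/s² × 630 m = 1.259×10^7 Pa = 0.1259 kbar
dolomite: 2890 kg/m³ × 9.8 m/s² × 3370 m = 9.545×10^7 Pa = 0.9545 kbar
andesite: 2720 kg/m³ × 9.8 m/s² × 5220 m = 1.391×10^8 Pa = 1.391 kbar
Total = 0.1411 + 0.03706 + 0.1259 + 0.9545 + 1.391 = 2.6500 kbar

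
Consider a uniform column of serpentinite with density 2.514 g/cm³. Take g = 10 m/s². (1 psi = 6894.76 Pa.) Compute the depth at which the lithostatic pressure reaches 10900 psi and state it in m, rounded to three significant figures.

h = P/(ρg) = 10900 psi / (2514 kg/m³ × 10 m/s²) = 7.515×10^7 Pa / 25140 Pa/m = 2989.4 m

2990 m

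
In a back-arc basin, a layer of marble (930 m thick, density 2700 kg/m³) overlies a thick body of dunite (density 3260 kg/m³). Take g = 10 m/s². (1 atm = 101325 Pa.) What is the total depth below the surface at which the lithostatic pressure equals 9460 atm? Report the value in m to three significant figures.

29600 m

Pressure at base of upper layers: 2700×10×930 = 2.511×10^7 Pa = 247.8 atm
Remaining pressure to be supplied by dunite: 9.585×10^8 − 2.511×10^7 = 9.334×10^8 Pa
Additional depth in dunite = 9.334×10^8 Pa / (3260 kg/m³ × 10 m/s²) = 28633 m
Total depth = 930 m + 28633 m = 29563 m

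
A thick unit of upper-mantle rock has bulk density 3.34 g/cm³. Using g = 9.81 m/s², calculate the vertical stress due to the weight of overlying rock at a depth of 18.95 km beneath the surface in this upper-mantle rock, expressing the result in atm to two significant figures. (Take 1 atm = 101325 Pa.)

upper-mantle rock: 3340 kg/m³ × 9.81 m/s² × 18950 m = 6.209×10^8 Pa = 6128 atm

6100 atm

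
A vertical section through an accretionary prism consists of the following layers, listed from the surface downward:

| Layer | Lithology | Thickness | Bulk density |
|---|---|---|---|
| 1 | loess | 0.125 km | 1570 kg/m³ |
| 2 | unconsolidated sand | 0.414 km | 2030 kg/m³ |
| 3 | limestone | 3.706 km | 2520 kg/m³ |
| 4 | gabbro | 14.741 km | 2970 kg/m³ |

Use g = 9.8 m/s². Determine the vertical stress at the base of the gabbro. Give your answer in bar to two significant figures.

loess: 1570 kg/m³ × 9.8 m/s² × 125 m = 1.923×10^6 Pa = 19.23 bar
unconsolidated sand: 2030 kg/m³ × 9.8 m/s² × 414 m = 8.236×10^6 Pa = 82.36 bar
limestone: 2520 kg/m³ × 9.8 m/s² × 3706 m = 9.152×10^7 Pa = 915.2 bar
gabbro: 2970 kg/m³ × 9.8 m/s² × 14741 m = 4.291×10^8 Pa = 4291 bar
Total = 19.23 + 82.36 + 915.2 + 4291 = 5307.3 bar

5300 bar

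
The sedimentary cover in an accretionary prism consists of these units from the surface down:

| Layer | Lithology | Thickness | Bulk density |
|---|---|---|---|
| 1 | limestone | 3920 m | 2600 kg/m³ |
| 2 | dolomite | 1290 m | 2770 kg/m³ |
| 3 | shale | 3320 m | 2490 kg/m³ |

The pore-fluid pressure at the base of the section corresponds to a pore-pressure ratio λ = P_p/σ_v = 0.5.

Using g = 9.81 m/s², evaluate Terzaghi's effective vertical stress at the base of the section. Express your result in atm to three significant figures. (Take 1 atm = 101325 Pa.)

Overburden (lithostatic) stress σ_v:
limestone: 2600 kg/m³ × 9.81 m/s² × 3920 m = 9.998×10^7 Pa = 99.98 MPa
dolomite: 2770 kg/m³ × 9.81 m/s² × 1290 m = 3.505×10^7 Pa = 35.05 MPa
shale: 2490 kg/m³ × 9.81 m/s² × 3320 m = 8.110×10^7 Pa = 81.10 MPa
Total = 99.98 + 35.05 + 81.10 = 216.13 MPa
Pore pressure P_p = λ·σ_v = 0.5 × 216.1 MPa = 108.1 MPa
Effective stress σ' = σ_v − P_p = 216.1 − 108.1 = 108.07 MPa = 1066.5 atm

1070 atm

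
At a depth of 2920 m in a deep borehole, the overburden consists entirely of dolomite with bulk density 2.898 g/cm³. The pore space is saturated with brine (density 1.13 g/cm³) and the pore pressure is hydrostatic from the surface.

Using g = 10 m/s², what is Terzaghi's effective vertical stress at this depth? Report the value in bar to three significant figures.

Overburden (lithostatic) stress σ_v:
dolomite: 2898 kg/m³ × 10 m/s² × 2920 m = 8.462×10^7 Pa = 84.62 MPa
Pore pressure P_p = 1130 kg/m³ × 10 m/s² × 2920 m = 3.300×10^7 Pa = 33.00 MPa
Effective stress σ' = σ_v − P_p = 84.62 − 33.00 = 51.626 MPa = 516.26 bar

516 bar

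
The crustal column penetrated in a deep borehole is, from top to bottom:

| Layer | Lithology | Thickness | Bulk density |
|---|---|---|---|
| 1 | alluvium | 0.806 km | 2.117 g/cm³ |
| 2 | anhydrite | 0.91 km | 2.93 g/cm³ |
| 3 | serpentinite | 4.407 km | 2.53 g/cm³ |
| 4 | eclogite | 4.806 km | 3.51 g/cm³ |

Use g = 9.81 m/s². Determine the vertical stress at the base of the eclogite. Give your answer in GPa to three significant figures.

0.318 GPa

alluvium: 2117 kg/m³ × 9.81 m/s² × 806 m = 1.674×10^7 Pa = 0.01674 GPa
anhydrite: 2930 kg/m³ × 9.81 m/s² × 910 m = 2.616×10^7 Pa = 0.02616 GPa
serpentinite: 2530 kg/m³ × 9.81 m/s² × 4407 m = 1.094×10^8 Pa = 0.1094 GPa
eclogite: 3510 kg/m³ × 9.81 m/s² × 4806 m = 1.655×10^8 Pa = 0.1655 GPa
Total = 0.01674 + 0.02616 + 0.1094 + 0.1655 = 0.31776 GPa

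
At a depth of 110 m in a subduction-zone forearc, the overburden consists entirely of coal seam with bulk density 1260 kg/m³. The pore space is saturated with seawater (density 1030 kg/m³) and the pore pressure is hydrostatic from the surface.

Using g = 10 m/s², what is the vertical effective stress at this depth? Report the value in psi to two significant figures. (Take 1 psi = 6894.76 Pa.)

Overburden (lithostatic) stress σ_v:
coal seam: 1260 kg/m³ × 10 m/s² × 110 m = 1.386×10^6 Pa = 1.386 MPa
Pore pressure P_p = 1030 kg/m³ × 10 m/s² × 110 m = 1.133×10^6 Pa = 1.133 MPa
Effective stress σ' = σ_v − P_p = 1.386 − 1.133 = 0.25300 MPa = 36.695 psi

37 psi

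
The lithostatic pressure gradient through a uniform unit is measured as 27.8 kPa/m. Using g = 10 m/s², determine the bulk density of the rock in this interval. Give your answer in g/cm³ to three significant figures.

2.78 g/cm³

ρ = (dP/dz)/g = 27.8 kPa/m / 10 m/s² = 27800 Pa/m / 10 m/s² = 2780.0 kg/m³
= 2.780 g/cm³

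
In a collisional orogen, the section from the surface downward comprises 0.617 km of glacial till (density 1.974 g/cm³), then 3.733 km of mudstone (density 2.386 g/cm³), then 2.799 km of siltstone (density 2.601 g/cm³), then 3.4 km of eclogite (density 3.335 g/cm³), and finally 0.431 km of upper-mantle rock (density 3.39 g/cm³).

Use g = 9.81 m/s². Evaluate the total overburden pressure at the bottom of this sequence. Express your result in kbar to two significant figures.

3.0 kbar

glacial till: 1974 kg/m³ × 9.81 m/s² × 617 m = 1.195×10^7 Pa = 0.1195 kbar
mudstone: 2386 kg/m³ × 9.81 m/s² × 3733 m = 8.738×10^7 Pa = 0.8738 kbar
siltstone: 2601 kg/m³ × 9.81 m/s² × 2799 m = 7.142×10^7 Pa = 0.7142 kbar
eclogite: 3335 kg/m³ × 9.81 m/s² × 3400 m = 1.112×10^8 Pa = 1.112 kbar
upper-mantle rock: 3390 kg/m³ × 9.81 m/s² × 431 m = 1.433×10^7 Pa = 0.1433 kbar
Total = 0.1195 + 0.8738 + 0.7142 + 1.112 + 0.1433 = 2.9631 kbar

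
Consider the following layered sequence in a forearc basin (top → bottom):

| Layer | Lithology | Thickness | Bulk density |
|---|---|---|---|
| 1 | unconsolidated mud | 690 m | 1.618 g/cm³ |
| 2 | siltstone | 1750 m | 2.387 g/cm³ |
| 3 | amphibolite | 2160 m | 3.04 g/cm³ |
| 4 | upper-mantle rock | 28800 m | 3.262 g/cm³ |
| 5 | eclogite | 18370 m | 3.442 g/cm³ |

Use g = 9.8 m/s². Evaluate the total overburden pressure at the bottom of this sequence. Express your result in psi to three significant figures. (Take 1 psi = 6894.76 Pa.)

240000 psi

unconsolidated mud: 1618 kg/m³ × 9.8 m/s² × 690 m = 1.094×10^7 Pa = 1587 psi
siltstone: 2387 kg/m³ × 9.8 m/s² × 1750 m = 4.094×10^7 Pa = 5937 psi
amphibolite: 3040 kg/m³ × 9.8 m/s² × 2160 m = 6.435×10^7 Pa = 9333 psi
upper-mantle rock: 3262 kg/m³ × 9.8 m/s² × 28800 m = 9.207×10^8 Pa = 1.335×10^5 psi
eclogite: 3442 kg/m³ × 9.8 m/s² × 18370 m = 6.196×10^8 Pa = 89873 psi
Total = 1587 + 5937 + 9333 + 1.335×10^5 + 89873 = 2.4026×10^5 psi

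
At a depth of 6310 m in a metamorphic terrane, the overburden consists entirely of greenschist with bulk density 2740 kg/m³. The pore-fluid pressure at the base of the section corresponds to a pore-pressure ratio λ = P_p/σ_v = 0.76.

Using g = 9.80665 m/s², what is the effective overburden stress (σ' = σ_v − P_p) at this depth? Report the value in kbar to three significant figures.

Overburden (lithostatic) stress σ_v:
greenschist: 2740 kg/m³ × 9.80665 m/s² × 6310 m = 1.696×10^8 Pa = 169.6 MPa
Pore pressure P_p = λ·σ_v = 0.76 × 169.6 MPa = 128.9 MPa
Effective stress σ' = σ_v − P_p = 169.6 − 128.9 = 40.692 MPa = 0.40692 kbar

0.407 kbar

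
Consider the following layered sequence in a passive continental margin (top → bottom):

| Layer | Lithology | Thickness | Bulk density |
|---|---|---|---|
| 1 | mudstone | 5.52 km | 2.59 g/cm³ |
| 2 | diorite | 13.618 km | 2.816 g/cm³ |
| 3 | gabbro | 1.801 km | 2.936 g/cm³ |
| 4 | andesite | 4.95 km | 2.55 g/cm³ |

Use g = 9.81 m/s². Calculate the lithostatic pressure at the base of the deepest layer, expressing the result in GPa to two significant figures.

mudstone: 2590 kg/m³ × 9.81 m/s² × 5520 m = 1.403×10^8 Pa = 0.1403 GPa
diorite: 2816 kg/m³ × 9.81 m/s² × 13618 m = 3.762×10^8 Pa = 0.3762 GPa
gabbro: 2936 kg/m³ × 9.81 m/s² × 1801 m = 5.187×10^7 Pa = 0.05187 GPa
andesite: 2550 kg/m³ × 9.81 m/s² × 4950 m = 1.238×10^8 Pa = 0.1238 GPa
Total = 0.1403 + 0.3762 + 0.05187 + 0.1238 = 0.69215 GPa

0.69 GPa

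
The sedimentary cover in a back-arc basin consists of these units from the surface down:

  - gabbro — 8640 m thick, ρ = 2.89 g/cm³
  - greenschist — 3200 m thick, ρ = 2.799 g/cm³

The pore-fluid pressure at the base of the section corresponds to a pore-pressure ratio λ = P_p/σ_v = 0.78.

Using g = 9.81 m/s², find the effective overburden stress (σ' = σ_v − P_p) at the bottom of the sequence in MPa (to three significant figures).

Overburden (lithostatic) stress σ_v:
gabbro: 2890 kg/m³ × 9.81 m/s² × 8640 m = 2.450×10^8 Pa = 245.0 MPa
greenschist: 2799 kg/m³ × 9.81 m/s² × 3200 m = 8.787×10^7 Pa = 87.87 MPa
Total = 245.0 + 87.87 = 332.82 MPa
Pore pressure P_p = λ·σ_v = 0.78 × 332.8 MPa = 259.6 MPa
Effective stress σ' = σ_v − P_p = 332.8 − 259.6 = 73.220 MPa

73.2 MPa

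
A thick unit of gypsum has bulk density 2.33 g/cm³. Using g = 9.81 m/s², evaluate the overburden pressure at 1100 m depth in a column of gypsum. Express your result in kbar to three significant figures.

0.251 kbar

gypsum: 2330 kg/m³ × 9.81 m/s² × 1100 m = 2.514×10^7 Pa = 0.2514 kbar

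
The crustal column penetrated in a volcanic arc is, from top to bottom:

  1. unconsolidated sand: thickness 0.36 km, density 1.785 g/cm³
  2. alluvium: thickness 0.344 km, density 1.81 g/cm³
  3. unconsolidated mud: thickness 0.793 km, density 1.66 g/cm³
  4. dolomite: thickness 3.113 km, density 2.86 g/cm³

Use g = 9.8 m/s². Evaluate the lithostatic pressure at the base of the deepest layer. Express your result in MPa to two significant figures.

110 MPa

unconsolidated sand: 1785 kg/m³ × 9.8 m/s² × 360 m = 6.297×10^6 Pa = 6.297 MPa
alluvium: 1810 kg/m³ × 9.8 m/s² × 344 m = 6.102×10^6 Pa = 6.102 MPa
unconsolidated mud: 1660 kg/m³ × 9.8 m/s² × 793 m = 1.290×10^7 Pa = 12.90 MPa
dolomite: 2860 kg/m³ × 9.8 m/s² × 3113 m = 8.725×10^7 Pa = 87.25 MPa
Total = 6.297 + 6.102 + 12.90 + 87.25 = 112.55 MPa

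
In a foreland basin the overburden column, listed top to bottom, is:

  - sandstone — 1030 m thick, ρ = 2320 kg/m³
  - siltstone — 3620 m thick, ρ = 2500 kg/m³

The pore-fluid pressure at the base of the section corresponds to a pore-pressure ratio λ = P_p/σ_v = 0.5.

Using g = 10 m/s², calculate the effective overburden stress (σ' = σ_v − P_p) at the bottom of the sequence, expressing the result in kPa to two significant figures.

57000 kPa

Overburden (lithostatic) stress σ_v:
sandstone: 2320 kg/m³ × 10 m/s² × 1030 m = 2.390×10^7 Pa = 23.90 MPa
siltstone: 2500 kg/m³ × 10 m/s² × 3620 m = 9.050×10^7 Pa = 90.50 MPa
Total = 23.90 + 90.50 = 114.40 MPa
Pore pressure P_p = λ·σ_v = 0.5 × 114.4 MPa = 57.20 MPa
Effective stress σ' = σ_v − P_p = 114.4 − 57.20 = 57.198 MPa = 57198 kPa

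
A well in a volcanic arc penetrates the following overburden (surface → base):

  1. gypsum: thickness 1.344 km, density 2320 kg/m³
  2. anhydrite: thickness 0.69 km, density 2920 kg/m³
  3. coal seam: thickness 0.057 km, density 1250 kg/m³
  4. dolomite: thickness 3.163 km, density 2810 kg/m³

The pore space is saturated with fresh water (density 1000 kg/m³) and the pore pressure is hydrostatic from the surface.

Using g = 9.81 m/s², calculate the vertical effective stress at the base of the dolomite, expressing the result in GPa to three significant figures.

Overburden (lithostatic) stress σ_v:
gypsum: 2320 kg/m³ × 9.81 m/s² × 1344 m = 3.059×10^7 Pa = 30.59 MPa
anhydrite: 2920 kg/m³ × 9.81 m/s² × 690 m = 1.977×10^7 Pa = 19.77 MPa
coal seam: 1250 kg/m³ × 9.81 m/s² × 57 m = 6.990×10^5 Pa = 0.6990 MPa
dolomite: 2810 kg/m³ × 9.81 m/s² × 3163 m = 8.719×10^7 Pa = 87.19 MPa
Total = 30.59 + 19.77 + 0.6990 + 87.19 = 138.24 MPa
Pore pressure P_p = 1000 kg/m³ × 9.81 m/s² × 5254 m = 5.154×10^7 Pa = 51.54 MPa
Effective stress σ' = σ_v − P_p = 138.2 − 51.54 = 86.702 MPa = 0.086702 GPa

0.0867 GPa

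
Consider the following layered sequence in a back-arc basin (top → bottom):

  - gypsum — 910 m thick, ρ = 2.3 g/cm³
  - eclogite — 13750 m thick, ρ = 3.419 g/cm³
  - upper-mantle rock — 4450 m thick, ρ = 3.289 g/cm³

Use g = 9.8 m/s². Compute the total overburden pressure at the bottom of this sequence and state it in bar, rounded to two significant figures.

gypsum: 2300 kg/m³ × 9.8 m/s² × 910 m = 2.051×10^7 Pa = 205.1 bar
eclogite: 3419 kg/m³ × 9.8 m/s² × 13750 m = 4.607×10^8 Pa = 4607 bar
upper-mantle rock: 3289 kg/m³ × 9.8 m/s² × 4450 m = 1.434×10^8 Pa = 1434 bar
Total = 205.1 + 4607 + 1434 = 6246.5 bar

6200 bar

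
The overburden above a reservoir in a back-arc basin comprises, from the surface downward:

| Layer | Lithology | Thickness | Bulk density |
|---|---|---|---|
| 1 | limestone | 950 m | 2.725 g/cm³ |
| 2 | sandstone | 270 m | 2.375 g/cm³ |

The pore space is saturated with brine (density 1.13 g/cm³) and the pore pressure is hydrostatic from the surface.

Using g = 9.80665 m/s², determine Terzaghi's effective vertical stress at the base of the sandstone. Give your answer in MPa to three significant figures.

Overburden (lithostatic) stress σ_v:
limestone: 2725 kg/m³ × 9.80665 m/s² × 950 m = 2.539×10^7 Pa = 25.39 MPa
sandstone: 2375 kg/m³ × 9.80665 m/s² × 270 m = 6.289×10^6 Pa = 6.289 MPa
Total = 25.39 + 6.289 = 31.675 MPa
Pore pressure P_p = 1130 kg/m³ × 9.80665 m/s² × 1220 m = 1.352×10^7 Pa = 13.52 MPa
Effective stress σ' = σ_v − P_p = 31.68 − 13.52 = 18.156 MPa

18.2 MPa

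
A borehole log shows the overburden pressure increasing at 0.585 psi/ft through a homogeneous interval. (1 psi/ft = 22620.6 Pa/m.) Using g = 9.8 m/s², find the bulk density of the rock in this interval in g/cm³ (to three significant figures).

1.35 g/cm³

ρ = (dP/dz)/g = 0.585 psi/ft / 9.8 m/s² = 13233 Pa/m / 9.8 m/s² = 1350.3 kg/m³
= 1.350 g/cm³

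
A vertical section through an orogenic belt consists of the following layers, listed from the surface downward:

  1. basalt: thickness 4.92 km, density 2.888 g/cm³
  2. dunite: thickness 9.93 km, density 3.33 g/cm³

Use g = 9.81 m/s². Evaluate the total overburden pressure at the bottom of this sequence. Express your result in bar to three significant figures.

4640 bar

basalt: 2888 kg/m³ × 9.81 m/s² × 4920 m = 1.394×10^8 Pa = 1394 bar
dunite: 3330 kg/m³ × 9.81 m/s² × 9930 m = 3.244×10^8 Pa = 3244 bar
Total = 1394 + 3244 = 4637.8 bar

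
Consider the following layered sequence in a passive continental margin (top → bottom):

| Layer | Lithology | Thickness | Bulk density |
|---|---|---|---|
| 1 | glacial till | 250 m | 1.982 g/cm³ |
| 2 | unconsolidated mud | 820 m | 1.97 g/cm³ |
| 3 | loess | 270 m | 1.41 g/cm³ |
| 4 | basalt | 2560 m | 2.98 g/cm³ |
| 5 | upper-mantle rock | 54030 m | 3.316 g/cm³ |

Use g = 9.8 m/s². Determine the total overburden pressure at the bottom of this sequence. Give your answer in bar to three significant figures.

glacial till: 1982 kg/m³ × 9.8 m/s² × 250 m = 4.856×10^6 Pa = 48.56 bar
unconsolidated mud: 1970 kg/m³ × 9.8 m/s² × 820 m = 1.583×10^7 Pa = 158.3 bar
loess: 1410 kg/m³ × 9.8 m/s² × 270 m = 3.731×10^6 Pa = 37.31 bar
basalt: 2980 kg/m³ × 9.8 m/s² × 2560 m = 7.476×10^7 Pa = 747.6 bar
upper-mantle rock: 3316 kg/m³ × 9.8 m/s² × 54030 m = 1.756×10^9 Pa = 17558 bar
Total = 48.56 + 158.3 + 37.31 + 747.6 + 17558 = 18550 bar

18500 bar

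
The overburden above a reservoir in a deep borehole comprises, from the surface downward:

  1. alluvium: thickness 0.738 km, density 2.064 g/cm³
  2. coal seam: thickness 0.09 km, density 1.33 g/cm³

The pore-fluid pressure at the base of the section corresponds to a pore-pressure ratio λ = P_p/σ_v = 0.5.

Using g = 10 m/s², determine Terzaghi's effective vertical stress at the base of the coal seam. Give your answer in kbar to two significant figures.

0.082 kbar

Overburden (lithostatic) stress σ_v:
alluvium: 2064 kg/m³ × 10 m/s² × 738 m = 1.523×10^7 Pa = 15.23 MPa
coal seam: 1330 kg/m³ × 10 m/s² × 90 m = 1.197×10^6 Pa = 1.197 MPa
Total = 15.23 + 1.197 = 16.429 MPa
Pore pressure P_p = λ·σ_v = 0.5 × 16.43 MPa = 8.215 MPa
Effective stress σ' = σ_v − P_p = 16.43 − 8.215 = 8.2147 MPa = 0.082147 kbar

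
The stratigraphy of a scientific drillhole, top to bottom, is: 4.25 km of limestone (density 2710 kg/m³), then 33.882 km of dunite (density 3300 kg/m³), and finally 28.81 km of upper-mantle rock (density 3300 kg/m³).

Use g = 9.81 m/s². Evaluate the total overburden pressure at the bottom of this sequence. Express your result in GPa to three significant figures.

2.14 GPa

limestone: 2710 kg/m³ × 9.81 m/s² × 4250 m = 1.130×10^8 Pa = 0.1130 GPa
dunite: 3300 kg/m³ × 9.81 m/s² × 33882 m = 1.097×10^9 Pa = 1.097 GPa
upper-mantle rock: 3300 kg/m³ × 9.81 m/s² × 28810 m = 9.327×10^8 Pa = 0.9327 GPa
Total = 0.1130 + 1.097 + 0.9327 = 2.1425 GPa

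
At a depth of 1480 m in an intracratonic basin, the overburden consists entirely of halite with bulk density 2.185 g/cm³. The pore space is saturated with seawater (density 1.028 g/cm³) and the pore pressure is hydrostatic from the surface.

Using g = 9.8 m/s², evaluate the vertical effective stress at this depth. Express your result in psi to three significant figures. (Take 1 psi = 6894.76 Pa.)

Overburden (lithostatic) stress σ_v:
halite: 2185 kg/m³ × 9.8 m/s² × 1480 m = 3.169×10^7 Pa = 31.69 MPa
Pore pressure P_p = 1028 kg/m³ × 9.8 m/s² × 1480 m = 1.491×10^7 Pa = 14.91 MPa
Effective stress σ' = σ_v − P_p = 31.69 − 14.91 = 16.781 MPa = 2433.9 psi

2430 psi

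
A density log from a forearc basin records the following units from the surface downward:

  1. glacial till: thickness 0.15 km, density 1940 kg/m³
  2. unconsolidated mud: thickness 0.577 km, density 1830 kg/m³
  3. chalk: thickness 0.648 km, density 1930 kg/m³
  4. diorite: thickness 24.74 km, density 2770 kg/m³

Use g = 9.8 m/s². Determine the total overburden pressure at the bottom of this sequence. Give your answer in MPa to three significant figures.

697 MPa

glacial till: 1940 kg/m³ × 9.8 m/s² × 150 m = 2.852×10^6 Pa = 2.852 MPa
unconsolidated mud: 1830 kg/m³ × 9.8 m/s² × 577 m = 1.035×10^7 Pa = 10.35 MPa
chalk: 1930 kg/m³ × 9.8 m/s² × 648 m = 1.226×10^7 Pa = 12.26 MPa
diorite: 2770 kg/m³ × 9.8 m/s² × 24740 m = 6.716×10^8 Pa = 671.6 MPa
Total = 2.852 + 10.35 + 12.26 + 671.6 = 697.05 MPa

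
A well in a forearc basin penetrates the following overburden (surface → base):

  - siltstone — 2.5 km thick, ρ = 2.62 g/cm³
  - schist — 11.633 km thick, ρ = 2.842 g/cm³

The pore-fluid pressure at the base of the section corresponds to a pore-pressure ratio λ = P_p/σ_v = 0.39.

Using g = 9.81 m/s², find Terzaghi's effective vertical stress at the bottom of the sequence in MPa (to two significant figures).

Overburden (lithostatic) stress σ_v:
siltstone: 2620 kg/m³ × 9.81 m/s² × 2500 m = 6.426×10^7 Pa = 64.26 MPa
schist: 2842 kg/m³ × 9.81 m/s² × 11633 m = 3.243×10^8 Pa = 324.3 MPa
Total = 64.26 + 324.3 = 388.58 MPa
Pore pressure P_p = λ·σ_v = 0.39 × 388.6 MPa = 151.5 MPa
Effective stress σ' = σ_v − P_p = 388.6 − 151.5 = 237.04 MPa

240 MPa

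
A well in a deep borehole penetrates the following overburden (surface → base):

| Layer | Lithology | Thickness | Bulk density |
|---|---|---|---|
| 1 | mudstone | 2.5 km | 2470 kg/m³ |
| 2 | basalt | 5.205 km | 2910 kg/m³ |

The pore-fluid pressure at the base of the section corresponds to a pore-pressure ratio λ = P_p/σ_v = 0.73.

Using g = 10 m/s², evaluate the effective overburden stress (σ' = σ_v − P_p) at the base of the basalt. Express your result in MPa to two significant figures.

Overburden (lithostatic) stress σ_v:
mudstone: 2470 kg/m³ × 10 m/s² × 2500 m = 6.175×10^7 Pa = 61.75 MPa
basalt: 2910 kg/m³ × 10 m/s² × 5205 m = 1.515×10^8 Pa = 151.5 MPa
Total = 61.75 + 151.5 = 213.22 MPa
Pore pressure P_p = λ·σ_v = 0.73 × 213.2 MPa = 155.6 MPa
Effective stress σ' = σ_v − P_p = 213.2 − 155.6 = 57.568 MPa

58 MPa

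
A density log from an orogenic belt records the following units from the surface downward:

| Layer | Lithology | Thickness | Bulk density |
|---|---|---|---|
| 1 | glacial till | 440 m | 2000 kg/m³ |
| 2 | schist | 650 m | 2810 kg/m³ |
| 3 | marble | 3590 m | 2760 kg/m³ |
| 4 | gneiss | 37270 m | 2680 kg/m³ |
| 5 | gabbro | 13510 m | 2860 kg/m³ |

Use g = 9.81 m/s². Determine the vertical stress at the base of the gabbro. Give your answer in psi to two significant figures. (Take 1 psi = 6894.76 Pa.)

220000 psi

glacial till: 2000 kg/m³ × 9.81 m/s² × 440 m = 8.633×10^6 Pa = 1252 psi
schist: 2810 kg/m³ × 9.81 m/s² × 650 m = 1.792×10^7 Pa = 2599 psi
marble: 2760 kg/m³ × 9.81 m/s² × 3590 m = 9.720×10^7 Pa = 14098 psi
gneiss: 2680 kg/m³ × 9.81 m/s² × 37270 m = 9.799×10^8 Pa = 1.421×10^5 psi
gabbro: 2860 kg/m³ × 9.81 m/s² × 13510 m = 3.790×10^8 Pa = 54976 psi
Total = 1252 + 2599 + 14098 + 1.421×10^5 + 54976 = 2.1504×10^5 psi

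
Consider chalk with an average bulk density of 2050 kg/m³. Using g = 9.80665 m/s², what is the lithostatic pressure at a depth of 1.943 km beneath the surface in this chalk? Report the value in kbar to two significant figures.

chalk: 2050 kg/m³ × 9.80665 m/s² × 1943 m = 3.906×10^7 Pa = 0.3906 kbar

0.39 kbar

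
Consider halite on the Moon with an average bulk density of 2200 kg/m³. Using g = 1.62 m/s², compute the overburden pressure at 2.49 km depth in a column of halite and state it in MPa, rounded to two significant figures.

halite: 2200 kg/m³ × 1.62 m/s² × 2490 m = 8.874×10^6 Pa = 8.874 MPa

8.9 MPa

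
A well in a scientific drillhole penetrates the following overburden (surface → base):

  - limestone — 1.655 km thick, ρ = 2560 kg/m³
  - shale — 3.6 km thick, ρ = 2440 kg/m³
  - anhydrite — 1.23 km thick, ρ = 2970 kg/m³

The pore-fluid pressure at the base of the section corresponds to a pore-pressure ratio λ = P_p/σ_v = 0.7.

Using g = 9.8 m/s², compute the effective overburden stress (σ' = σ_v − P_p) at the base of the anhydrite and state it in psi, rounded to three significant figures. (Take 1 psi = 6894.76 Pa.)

7110 psi

Overburden (lithostatic) stress σ_v:
limestone: 2560 kg/m³ × 9.8 m/s² × 1655 m = 4.152×10^7 Pa = 41.52 MPa
shale: 2440 kg/m³ × 9.8 m/s² × 3600 m = 8.608×10^7 Pa = 86.08 MPa
anhydrite: 2970 kg/m³ × 9.8 m/s² × 1230 m = 3.580×10^7 Pa = 35.80 MPa
Total = 41.52 + 86.08 + 35.80 = 163.40 MPa
Pore pressure P_p = λ·σ_v = 0.7 × 163.4 MPa = 114.4 MPa
Effective stress σ' = σ_v − P_p = 163.4 − 114.4 = 49.021 MPa = 7109.9 psi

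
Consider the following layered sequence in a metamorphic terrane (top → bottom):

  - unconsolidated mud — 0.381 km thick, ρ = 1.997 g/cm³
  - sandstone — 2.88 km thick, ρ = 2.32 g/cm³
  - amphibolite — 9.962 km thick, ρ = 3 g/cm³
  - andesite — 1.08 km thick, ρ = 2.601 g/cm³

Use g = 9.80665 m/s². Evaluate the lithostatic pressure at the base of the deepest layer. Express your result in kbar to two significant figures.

unconsolidated mud: 1997 kg/m³ × 9.80665 m/s² × 381 m = 7.461×10^6 Pa = 0.07461 kbar
sandstone: 2320 kg/m³ × 9.80665 m/s² × 2880 m = 6.552×10^7 Pa = 0.6552 kbar
amphibolite: 3000 kg/m³ × 9.80665 m/s² × 9962 m = 2.931×10^8 Pa = 2.931 kbar
andesite: 2601 kg/m³ × 9.80665 m/s² × 1080 m = 2.755×10^7 Pa = 0.2755 kbar
Total = 0.07461 + 0.6552 + 2.931 + 0.2755 = 3.9361 kbar

3.9 kbar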